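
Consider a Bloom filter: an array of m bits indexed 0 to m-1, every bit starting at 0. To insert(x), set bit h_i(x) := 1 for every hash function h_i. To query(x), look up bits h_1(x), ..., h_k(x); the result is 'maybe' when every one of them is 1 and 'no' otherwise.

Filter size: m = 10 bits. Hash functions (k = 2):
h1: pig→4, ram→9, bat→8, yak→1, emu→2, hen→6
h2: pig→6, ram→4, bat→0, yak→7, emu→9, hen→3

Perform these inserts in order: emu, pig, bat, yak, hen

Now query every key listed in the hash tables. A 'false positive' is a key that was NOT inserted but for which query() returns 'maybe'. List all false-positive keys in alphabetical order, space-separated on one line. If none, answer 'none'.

Answer: ram

Derivation:
Start: bits=0000000000
After insert 'emu': sets bits 2 9 -> bits=0010000001
After insert 'pig': sets bits 4 6 -> bits=0010101001
After insert 'bat': sets bits 0 8 -> bits=1010101011
After insert 'yak': sets bits 1 7 -> bits=1110101111
After insert 'hen': sets bits 3 6 -> bits=1111101111
Not inserted: ram — query each against bits=1111101111:
query ram: checks bit4=1, bit9=1 (all 1) -> maybe => FALSE POSITIVE
False positives (alphabetical): ram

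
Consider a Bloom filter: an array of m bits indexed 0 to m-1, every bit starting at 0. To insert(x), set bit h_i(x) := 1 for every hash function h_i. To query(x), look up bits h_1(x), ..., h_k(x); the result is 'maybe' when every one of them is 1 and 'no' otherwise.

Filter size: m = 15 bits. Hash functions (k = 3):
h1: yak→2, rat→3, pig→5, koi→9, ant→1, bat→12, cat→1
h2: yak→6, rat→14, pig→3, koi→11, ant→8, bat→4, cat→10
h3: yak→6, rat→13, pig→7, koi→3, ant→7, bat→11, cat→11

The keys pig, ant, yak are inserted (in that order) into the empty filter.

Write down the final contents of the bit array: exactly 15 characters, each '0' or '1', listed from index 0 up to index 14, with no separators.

Start: bits=000000000000000
After insert 'pig': sets bits 3 5 7 -> bits=000101010000000
After insert 'ant': sets bits 1 7 8 -> bits=010101011000000
After insert 'yak': sets bits 2 6 -> bits=011101111000000

Answer: 011101111000000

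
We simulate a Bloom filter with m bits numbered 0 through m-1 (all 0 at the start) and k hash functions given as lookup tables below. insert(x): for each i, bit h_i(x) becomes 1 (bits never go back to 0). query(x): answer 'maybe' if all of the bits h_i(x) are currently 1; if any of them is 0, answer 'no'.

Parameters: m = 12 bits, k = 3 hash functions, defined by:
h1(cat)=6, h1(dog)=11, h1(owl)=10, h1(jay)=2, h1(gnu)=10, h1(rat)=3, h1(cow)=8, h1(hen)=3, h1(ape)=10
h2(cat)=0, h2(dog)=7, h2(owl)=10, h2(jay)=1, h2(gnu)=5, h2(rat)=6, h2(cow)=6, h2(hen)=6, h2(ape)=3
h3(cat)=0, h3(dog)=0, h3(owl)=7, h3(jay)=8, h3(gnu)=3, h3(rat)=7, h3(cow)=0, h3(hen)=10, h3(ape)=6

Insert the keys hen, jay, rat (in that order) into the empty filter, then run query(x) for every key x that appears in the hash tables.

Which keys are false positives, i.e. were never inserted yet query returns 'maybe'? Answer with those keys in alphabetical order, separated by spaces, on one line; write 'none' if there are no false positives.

Start: bits=000000000000
After insert 'hen': sets bits 3 6 10 -> bits=000100100010
After insert 'jay': sets bits 1 2 8 -> bits=011100101010
After insert 'rat': sets bits 3 6 7 -> bits=011100111010
Not inserted: ape cat cow dog gnu owl — query each against bits=011100111010:
query ape: checks bit3=1, bit6=1, bit10=1 (all 1) -> maybe => FALSE POSITIVE
query cat: checks bit0=0, bit6=1 (has a 0) -> no => not a false positive
query cow: checks bit0=0, bit6=1, bit8=1 (has a 0) -> no => not a false positive
query dog: checks bit0=0, bit7=1, bit11=0 (has a 0) -> no => not a false positive
query gnu: checks bit3=1, bit5=0, bit10=1 (has a 0) -> no => not a false positive
query owl: checks bit7=1, bit10=1 (all 1) -> maybe => FALSE POSITIVE
False positives (alphabetical): ape owl

Answer: ape owl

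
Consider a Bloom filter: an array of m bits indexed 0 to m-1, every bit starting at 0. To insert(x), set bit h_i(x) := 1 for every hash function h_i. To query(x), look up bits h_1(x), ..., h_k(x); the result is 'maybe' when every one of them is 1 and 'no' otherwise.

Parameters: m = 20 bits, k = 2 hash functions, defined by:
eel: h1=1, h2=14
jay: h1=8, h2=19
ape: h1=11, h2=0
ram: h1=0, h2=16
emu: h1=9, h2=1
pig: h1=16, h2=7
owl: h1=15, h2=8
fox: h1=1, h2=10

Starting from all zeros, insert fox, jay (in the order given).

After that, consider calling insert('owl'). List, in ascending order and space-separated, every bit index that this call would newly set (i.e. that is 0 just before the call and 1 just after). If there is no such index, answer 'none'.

Answer: 15

Derivation:
Start: bits=00000000000000000000
After insert 'fox': sets bits 1 10 -> bits=01000000001000000000
After insert 'jay': sets bits 8 19 -> bits=01000000101000000001
insert 'owl' would touch bits 8 15; currently bit8=1, bit15=0
Bits that are 0 among those (would change 0->1): 15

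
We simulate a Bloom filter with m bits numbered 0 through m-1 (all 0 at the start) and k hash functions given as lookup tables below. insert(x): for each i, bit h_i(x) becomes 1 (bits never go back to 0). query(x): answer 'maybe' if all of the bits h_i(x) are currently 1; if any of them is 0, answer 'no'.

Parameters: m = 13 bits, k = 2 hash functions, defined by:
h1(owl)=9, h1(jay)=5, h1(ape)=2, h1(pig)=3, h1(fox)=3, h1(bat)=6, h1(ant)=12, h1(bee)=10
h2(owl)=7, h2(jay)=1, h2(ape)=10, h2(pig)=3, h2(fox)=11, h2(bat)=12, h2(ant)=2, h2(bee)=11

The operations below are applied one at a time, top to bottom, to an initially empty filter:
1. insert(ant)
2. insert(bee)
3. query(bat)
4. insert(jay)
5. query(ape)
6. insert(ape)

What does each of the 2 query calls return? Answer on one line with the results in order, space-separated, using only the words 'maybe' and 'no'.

Start: bits=0000000000000
Op 1: insert ant -> sets bits 2 12 -> bits=0010000000001
Op 2: insert bee -> sets bits 10 11 -> bits=0010000000111
Op 3: query bat -> checks bit6=0, bit12=1 (has a 0) -> no
Op 4: insert jay -> sets bits 1 5 -> bits=0110010000111
Op 5: query ape -> checks bit2=1, bit10=1 (all 1) -> maybe
Op 6: insert ape -> sets bits 2 10 -> bits=0110010000111
Query results in order: no maybe

Answer: no maybe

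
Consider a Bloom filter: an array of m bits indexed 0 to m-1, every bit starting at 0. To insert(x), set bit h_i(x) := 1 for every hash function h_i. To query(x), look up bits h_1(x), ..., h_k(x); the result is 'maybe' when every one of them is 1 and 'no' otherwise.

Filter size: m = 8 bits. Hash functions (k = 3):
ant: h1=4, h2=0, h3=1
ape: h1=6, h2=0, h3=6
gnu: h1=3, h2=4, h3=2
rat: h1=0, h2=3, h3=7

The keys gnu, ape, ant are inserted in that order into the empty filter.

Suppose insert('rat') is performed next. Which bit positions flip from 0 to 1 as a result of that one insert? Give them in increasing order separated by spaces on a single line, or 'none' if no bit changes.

Start: bits=00000000
After insert 'gnu': sets bits 2 3 4 -> bits=00111000
After insert 'ape': sets bits 0 6 -> bits=10111010
After insert 'ant': sets bits 0 1 4 -> bits=11111010
insert 'rat' would touch bits 0 3 7; currently bit0=1, bit3=1, bit7=0
Bits that are 0 among those (would change 0->1): 7

Answer: 7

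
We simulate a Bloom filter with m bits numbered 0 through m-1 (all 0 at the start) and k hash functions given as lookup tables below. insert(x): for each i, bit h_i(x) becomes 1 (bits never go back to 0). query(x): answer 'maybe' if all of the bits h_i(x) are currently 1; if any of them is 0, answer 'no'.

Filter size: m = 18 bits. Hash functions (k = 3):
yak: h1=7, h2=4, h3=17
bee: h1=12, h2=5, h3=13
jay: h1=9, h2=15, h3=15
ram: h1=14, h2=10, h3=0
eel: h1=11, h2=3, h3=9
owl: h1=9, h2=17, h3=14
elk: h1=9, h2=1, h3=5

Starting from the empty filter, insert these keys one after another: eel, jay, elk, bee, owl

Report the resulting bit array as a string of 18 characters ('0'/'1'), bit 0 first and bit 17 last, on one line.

Answer: 010101000101111101

Derivation:
Start: bits=000000000000000000
After insert 'eel': sets bits 3 9 11 -> bits=000100000101000000
After insert 'jay': sets bits 9 15 -> bits=000100000101000100
After insert 'elk': sets bits 1 5 9 -> bits=010101000101000100
After insert 'bee': sets bits 5 12 13 -> bits=010101000101110100
After insert 'owl': sets bits 9 14 17 -> bits=010101000101111101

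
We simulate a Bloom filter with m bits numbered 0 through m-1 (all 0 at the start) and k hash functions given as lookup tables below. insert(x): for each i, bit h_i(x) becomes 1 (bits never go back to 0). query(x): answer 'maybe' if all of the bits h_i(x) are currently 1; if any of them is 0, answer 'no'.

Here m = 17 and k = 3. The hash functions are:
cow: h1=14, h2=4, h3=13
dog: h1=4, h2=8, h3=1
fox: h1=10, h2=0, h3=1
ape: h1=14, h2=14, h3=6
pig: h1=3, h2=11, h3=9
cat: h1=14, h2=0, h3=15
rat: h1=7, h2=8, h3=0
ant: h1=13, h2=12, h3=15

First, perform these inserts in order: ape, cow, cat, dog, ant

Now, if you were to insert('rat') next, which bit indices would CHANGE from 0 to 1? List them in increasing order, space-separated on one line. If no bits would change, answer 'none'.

Answer: 7

Derivation:
Start: bits=00000000000000000
After insert 'ape': sets bits 6 14 -> bits=00000010000000100
After insert 'cow': sets bits 4 13 14 -> bits=00001010000001100
After insert 'cat': sets bits 0 14 15 -> bits=10001010000001110
After insert 'dog': sets bits 1 4 8 -> bits=11001010100001110
After insert 'ant': sets bits 12 13 15 -> bits=11001010100011110
insert 'rat' would touch bits 0 7 8; currently bit0=1, bit7=0, bit8=1
Bits that are 0 among those (would change 0->1): 7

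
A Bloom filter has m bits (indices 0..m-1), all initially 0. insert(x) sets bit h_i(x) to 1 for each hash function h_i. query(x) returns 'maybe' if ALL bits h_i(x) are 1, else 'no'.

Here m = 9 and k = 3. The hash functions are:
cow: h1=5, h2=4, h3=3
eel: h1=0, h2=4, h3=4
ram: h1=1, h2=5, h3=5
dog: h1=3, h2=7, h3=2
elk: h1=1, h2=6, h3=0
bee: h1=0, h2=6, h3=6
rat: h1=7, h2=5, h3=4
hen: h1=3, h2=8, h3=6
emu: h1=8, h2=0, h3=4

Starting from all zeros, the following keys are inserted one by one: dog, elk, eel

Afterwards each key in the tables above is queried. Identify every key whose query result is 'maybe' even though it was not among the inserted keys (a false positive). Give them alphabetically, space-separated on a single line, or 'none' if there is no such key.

Start: bits=000000000
After insert 'dog': sets bits 2 3 7 -> bits=001100010
After insert 'elk': sets bits 0 1 6 -> bits=111100110
After insert 'eel': sets bits 0 4 -> bits=111110110
Not inserted: bee cow emu hen ram rat — query each against bits=111110110:
query bee: checks bit0=1, bit6=1 (all 1) -> maybe => FALSE POSITIVE
query cow: checks bit3=1, bit4=1, bit5=0 (has a 0) -> no => not a false positive
query emu: checks bit0=1, bit4=1, bit8=0 (has a 0) -> no => not a false positive
query hen: checks bit3=1, bit6=1, bit8=0 (has a 0) -> no => not a false positive
query ram: checks bit1=1, bit5=0 (has a 0) -> no => not a false positive
query rat: checks bit4=1, bit5=0, bit7=1 (has a 0) -> no => not a false positive
False positives (alphabetical): bee

Answer: bee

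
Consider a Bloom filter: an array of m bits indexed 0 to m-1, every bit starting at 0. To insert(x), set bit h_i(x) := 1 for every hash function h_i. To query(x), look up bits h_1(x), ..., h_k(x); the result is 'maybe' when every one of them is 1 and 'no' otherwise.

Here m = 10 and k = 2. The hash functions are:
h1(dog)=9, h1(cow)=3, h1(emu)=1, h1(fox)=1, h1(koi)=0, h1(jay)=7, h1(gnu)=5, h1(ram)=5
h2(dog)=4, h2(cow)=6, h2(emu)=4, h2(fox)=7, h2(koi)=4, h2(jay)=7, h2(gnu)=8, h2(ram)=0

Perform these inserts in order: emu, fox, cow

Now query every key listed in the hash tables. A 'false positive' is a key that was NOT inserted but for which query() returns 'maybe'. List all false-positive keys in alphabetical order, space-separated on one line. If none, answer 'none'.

Start: bits=0000000000
After insert 'emu': sets bits 1 4 -> bits=0100100000
After insert 'fox': sets bits 1 7 -> bits=0100100100
After insert 'cow': sets bits 3 6 -> bits=0101101100
Not inserted: dog gnu jay koi ram — query each against bits=0101101100:
query dog: checks bit4=1, bit9=0 (has a 0) -> no => not a false positive
query gnu: checks bit5=0, bit8=0 (has a 0) -> no => not a false positive
query jay: checks bit7=1 (all 1) -> maybe => FALSE POSITIVE
query koi: checks bit0=0, bit4=1 (has a 0) -> no => not a false positive
query ram: checks bit0=0, bit5=0 (has a 0) -> no => not a false positive
False positives (alphabetical): jay

Answer: jay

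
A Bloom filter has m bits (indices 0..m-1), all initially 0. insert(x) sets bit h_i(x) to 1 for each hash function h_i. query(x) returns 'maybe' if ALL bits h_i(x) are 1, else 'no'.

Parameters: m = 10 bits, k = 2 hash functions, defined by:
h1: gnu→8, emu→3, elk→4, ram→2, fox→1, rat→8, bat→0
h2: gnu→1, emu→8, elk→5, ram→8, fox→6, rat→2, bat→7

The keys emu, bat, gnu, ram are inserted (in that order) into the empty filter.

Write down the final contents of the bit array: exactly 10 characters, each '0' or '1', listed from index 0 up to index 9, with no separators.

Start: bits=0000000000
After insert 'emu': sets bits 3 8 -> bits=0001000010
After insert 'bat': sets bits 0 7 -> bits=1001000110
After insert 'gnu': sets bits 1 8 -> bits=1101000110
After insert 'ram': sets bits 2 8 -> bits=1111000110

Answer: 1111000110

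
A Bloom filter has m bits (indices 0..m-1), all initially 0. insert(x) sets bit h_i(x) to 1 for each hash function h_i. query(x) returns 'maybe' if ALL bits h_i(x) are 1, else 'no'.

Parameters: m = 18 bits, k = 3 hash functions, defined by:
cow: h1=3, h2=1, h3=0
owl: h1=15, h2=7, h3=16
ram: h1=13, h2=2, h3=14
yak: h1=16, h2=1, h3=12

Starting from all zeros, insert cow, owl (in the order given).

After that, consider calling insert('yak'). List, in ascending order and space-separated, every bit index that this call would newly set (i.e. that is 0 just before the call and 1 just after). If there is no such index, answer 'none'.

Start: bits=000000000000000000
After insert 'cow': sets bits 0 1 3 -> bits=110100000000000000
After insert 'owl': sets bits 7 15 16 -> bits=110100010000000110
insert 'yak' would touch bits 1 12 16; currently bit1=1, bit12=0, bit16=1
Bits that are 0 among those (would change 0->1): 12

Answer: 12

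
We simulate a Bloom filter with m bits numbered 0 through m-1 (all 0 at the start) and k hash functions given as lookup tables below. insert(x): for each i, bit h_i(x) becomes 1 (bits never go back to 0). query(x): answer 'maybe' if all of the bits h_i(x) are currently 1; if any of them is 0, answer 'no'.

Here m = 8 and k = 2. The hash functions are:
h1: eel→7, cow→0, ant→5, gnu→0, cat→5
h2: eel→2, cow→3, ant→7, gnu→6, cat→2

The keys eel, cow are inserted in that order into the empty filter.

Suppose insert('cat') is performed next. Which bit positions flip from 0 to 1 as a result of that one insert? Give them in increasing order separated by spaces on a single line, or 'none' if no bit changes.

Start: bits=00000000
After insert 'eel': sets bits 2 7 -> bits=00100001
After insert 'cow': sets bits 0 3 -> bits=10110001
insert 'cat' would touch bits 2 5; currently bit2=1, bit5=0
Bits that are 0 among those (would change 0->1): 5

Answer: 5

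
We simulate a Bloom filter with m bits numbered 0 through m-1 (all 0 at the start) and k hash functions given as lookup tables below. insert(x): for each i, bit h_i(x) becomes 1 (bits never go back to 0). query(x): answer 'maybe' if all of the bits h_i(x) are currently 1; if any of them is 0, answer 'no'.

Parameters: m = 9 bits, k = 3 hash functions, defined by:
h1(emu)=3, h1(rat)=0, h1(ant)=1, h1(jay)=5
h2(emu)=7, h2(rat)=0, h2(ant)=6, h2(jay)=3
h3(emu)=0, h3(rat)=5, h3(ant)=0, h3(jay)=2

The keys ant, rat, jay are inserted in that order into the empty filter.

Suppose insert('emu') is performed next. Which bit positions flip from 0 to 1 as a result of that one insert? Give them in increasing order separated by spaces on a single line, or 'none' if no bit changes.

Answer: 7

Derivation:
Start: bits=000000000
After insert 'ant': sets bits 0 1 6 -> bits=110000100
After insert 'rat': sets bits 0 5 -> bits=110001100
After insert 'jay': sets bits 2 3 5 -> bits=111101100
insert 'emu' would touch bits 0 3 7; currently bit0=1, bit3=1, bit7=0
Bits that are 0 among those (would change 0->1): 7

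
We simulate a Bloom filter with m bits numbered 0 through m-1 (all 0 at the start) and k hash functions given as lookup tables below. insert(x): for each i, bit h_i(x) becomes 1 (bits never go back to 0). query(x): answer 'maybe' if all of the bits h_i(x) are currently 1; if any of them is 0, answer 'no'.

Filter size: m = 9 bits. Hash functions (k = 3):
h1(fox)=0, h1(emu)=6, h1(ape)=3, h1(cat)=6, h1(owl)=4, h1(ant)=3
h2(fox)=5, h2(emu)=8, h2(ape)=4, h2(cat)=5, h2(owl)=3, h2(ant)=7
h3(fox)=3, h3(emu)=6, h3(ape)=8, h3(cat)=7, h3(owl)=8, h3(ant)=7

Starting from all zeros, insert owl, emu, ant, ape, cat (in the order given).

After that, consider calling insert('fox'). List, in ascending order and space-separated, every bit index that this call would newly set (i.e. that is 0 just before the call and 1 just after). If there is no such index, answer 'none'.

Answer: 0

Derivation:
Start: bits=000000000
After insert 'owl': sets bits 3 4 8 -> bits=000110001
After insert 'emu': sets bits 6 8 -> bits=000110101
After insert 'ant': sets bits 3 7 -> bits=000110111
After insert 'ape': sets bits 3 4 8 -> bits=000110111
After insert 'cat': sets bits 5 6 7 -> bits=000111111
insert 'fox' would touch bits 0 3 5; currently bit0=0, bit3=1, bit5=1
Bits that are 0 among those (would change 0->1): 0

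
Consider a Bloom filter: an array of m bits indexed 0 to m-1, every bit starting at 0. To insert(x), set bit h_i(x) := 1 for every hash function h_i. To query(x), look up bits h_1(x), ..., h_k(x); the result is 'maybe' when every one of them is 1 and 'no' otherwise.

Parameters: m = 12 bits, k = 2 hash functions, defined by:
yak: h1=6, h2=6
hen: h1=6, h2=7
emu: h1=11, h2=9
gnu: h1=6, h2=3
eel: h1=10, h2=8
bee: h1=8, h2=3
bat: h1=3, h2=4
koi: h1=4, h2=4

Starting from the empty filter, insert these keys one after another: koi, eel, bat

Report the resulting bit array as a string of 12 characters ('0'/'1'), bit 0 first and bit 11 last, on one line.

Answer: 000110001010

Derivation:
Start: bits=000000000000
After insert 'koi': sets bits 4 -> bits=000010000000
After insert 'eel': sets bits 8 10 -> bits=000010001010
After insert 'bat': sets bits 3 4 -> bits=000110001010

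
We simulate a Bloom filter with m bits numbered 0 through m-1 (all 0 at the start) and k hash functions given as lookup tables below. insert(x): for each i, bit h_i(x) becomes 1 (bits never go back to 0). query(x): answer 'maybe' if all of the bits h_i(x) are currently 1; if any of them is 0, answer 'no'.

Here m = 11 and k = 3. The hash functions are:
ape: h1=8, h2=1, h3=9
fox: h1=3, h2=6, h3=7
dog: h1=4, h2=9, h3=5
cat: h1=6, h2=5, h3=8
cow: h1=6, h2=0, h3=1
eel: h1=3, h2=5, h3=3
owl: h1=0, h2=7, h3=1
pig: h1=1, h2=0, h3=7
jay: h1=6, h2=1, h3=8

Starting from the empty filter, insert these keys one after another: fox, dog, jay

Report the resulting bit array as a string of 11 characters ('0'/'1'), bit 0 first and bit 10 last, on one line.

Answer: 01011111110

Derivation:
Start: bits=00000000000
After insert 'fox': sets bits 3 6 7 -> bits=00010011000
After insert 'dog': sets bits 4 5 9 -> bits=00011111010
After insert 'jay': sets bits 1 6 8 -> bits=01011111110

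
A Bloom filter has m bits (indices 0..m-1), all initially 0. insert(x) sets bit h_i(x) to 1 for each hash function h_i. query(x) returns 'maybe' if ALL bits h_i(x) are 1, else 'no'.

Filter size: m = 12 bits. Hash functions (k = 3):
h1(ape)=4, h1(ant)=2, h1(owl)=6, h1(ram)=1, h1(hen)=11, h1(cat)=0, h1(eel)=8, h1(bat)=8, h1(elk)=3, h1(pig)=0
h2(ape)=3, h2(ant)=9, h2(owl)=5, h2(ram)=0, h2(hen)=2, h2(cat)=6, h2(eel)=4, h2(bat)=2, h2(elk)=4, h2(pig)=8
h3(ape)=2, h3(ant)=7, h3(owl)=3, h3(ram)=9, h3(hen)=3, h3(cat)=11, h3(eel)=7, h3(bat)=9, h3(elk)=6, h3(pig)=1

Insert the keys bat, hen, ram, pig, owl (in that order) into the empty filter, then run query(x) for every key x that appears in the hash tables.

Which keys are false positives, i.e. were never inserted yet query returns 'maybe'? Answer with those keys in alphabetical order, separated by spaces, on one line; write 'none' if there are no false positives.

Answer: cat

Derivation:
Start: bits=000000000000
After insert 'bat': sets bits 2 8 9 -> bits=001000001100
After insert 'hen': sets bits 2 3 11 -> bits=001100001101
After insert 'ram': sets bits 0 1 9 -> bits=111100001101
After insert 'pig': sets bits 0 1 8 -> bits=111100001101
After insert 'owl': sets bits 3 5 6 -> bits=111101101101
Not inserted: ant ape cat eel elk — query each against bits=111101101101:
query ant: checks bit2=1, bit7=0, bit9=1 (has a 0) -> no => not a false positive
query ape: checks bit2=1, bit3=1, bit4=0 (has a 0) -> no => not a false positive
query cat: checks bit0=1, bit6=1, bit11=1 (all 1) -> maybe => FALSE POSITIVE
query eel: checks bit4=0, bit7=0, bit8=1 (has a 0) -> no => not a false positive
query elk: checks bit3=1, bit4=0, bit6=1 (has a 0) -> no => not a false positive
False positives (alphabetical): cat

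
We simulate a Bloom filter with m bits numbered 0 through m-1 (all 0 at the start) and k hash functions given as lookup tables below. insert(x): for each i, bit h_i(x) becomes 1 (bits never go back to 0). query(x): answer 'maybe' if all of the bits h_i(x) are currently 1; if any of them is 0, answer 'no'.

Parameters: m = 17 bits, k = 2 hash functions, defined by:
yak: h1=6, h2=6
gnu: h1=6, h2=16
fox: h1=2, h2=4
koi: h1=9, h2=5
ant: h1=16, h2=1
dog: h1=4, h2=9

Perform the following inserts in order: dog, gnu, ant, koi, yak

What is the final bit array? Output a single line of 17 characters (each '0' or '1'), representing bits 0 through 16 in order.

Answer: 01001110010000001

Derivation:
Start: bits=00000000000000000
After insert 'dog': sets bits 4 9 -> bits=00001000010000000
After insert 'gnu': sets bits 6 16 -> bits=00001010010000001
After insert 'ant': sets bits 1 16 -> bits=01001010010000001
After insert 'koi': sets bits 5 9 -> bits=01001110010000001
After insert 'yak': sets bits 6 -> bits=01001110010000001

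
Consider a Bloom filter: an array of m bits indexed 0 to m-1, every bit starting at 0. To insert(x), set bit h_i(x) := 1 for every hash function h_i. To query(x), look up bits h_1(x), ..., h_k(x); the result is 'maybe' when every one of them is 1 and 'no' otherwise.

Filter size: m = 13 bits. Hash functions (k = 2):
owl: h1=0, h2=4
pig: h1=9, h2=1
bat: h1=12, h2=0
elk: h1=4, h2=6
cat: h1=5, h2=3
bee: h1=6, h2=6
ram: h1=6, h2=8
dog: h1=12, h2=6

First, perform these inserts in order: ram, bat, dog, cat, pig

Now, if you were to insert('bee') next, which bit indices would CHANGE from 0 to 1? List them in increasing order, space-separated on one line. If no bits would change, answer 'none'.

Start: bits=0000000000000
After insert 'ram': sets bits 6 8 -> bits=0000001010000
After insert 'bat': sets bits 0 12 -> bits=1000001010001
After insert 'dog': sets bits 6 12 -> bits=1000001010001
After insert 'cat': sets bits 3 5 -> bits=1001011010001
After insert 'pig': sets bits 1 9 -> bits=1101011011001
insert 'bee' would touch bits 6; currently bit6=1
Bits that are 0 among those (would change 0->1): none

Answer: none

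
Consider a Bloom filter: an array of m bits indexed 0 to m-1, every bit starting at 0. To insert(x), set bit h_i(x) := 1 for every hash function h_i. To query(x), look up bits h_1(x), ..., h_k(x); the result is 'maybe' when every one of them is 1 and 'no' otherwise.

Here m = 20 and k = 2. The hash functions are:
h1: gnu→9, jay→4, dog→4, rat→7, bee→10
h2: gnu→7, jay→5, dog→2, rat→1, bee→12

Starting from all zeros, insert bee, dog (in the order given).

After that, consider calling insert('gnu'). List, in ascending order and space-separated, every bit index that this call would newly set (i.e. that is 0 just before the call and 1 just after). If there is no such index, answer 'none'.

Answer: 7 9

Derivation:
Start: bits=00000000000000000000
After insert 'bee': sets bits 10 12 -> bits=00000000001010000000
After insert 'dog': sets bits 2 4 -> bits=00101000001010000000
insert 'gnu' would touch bits 7 9; currently bit7=0, bit9=0
Bits that are 0 among those (would change 0->1): 7 9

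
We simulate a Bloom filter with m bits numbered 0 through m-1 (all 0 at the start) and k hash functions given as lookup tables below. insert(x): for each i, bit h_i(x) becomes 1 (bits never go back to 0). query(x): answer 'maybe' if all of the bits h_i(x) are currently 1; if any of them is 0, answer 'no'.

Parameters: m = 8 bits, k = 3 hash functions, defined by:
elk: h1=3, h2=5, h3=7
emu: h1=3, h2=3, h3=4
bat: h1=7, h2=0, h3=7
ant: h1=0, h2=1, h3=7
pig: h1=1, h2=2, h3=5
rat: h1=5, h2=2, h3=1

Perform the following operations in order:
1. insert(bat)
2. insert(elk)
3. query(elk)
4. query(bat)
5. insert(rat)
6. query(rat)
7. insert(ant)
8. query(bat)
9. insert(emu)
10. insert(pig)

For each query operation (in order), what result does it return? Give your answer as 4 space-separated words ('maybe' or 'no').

Answer: maybe maybe maybe maybe

Derivation:
Start: bits=00000000
Op 1: insert bat -> sets bits 0 7 -> bits=10000001
Op 2: insert elk -> sets bits 3 5 7 -> bits=10010101
Op 3: query elk -> checks bit3=1, bit5=1, bit7=1 (all 1) -> maybe
Op 4: query bat -> checks bit0=1, bit7=1 (all 1) -> maybe
Op 5: insert rat -> sets bits 1 2 5 -> bits=11110101
Op 6: query rat -> checks bit1=1, bit2=1, bit5=1 (all 1) -> maybe
Op 7: insert ant -> sets bits 0 1 7 -> bits=11110101
Op 8: query bat -> checks bit0=1, bit7=1 (all 1) -> maybe
Op 9: insert emu -> sets bits 3 4 -> bits=11111101
Op 10: insert pig -> sets bits 1 2 5 -> bits=11111101
Query results in order: maybe maybe maybe maybe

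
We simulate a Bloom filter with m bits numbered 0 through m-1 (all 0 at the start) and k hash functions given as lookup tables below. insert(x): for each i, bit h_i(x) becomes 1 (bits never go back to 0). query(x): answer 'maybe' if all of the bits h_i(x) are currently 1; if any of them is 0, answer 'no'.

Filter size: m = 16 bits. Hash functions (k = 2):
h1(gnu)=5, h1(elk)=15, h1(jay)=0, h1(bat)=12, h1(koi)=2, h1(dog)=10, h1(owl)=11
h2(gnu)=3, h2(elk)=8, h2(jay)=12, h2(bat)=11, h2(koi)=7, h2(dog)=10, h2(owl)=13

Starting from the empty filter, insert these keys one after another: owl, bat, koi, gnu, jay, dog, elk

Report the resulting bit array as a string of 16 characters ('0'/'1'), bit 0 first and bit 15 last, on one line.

Start: bits=0000000000000000
After insert 'owl': sets bits 11 13 -> bits=0000000000010100
After insert 'bat': sets bits 11 12 -> bits=0000000000011100
After insert 'koi': sets bits 2 7 -> bits=0010000100011100
After insert 'gnu': sets bits 3 5 -> bits=0011010100011100
After insert 'jay': sets bits 0 12 -> bits=1011010100011100
After insert 'dog': sets bits 10 -> bits=1011010100111100
After insert 'elk': sets bits 8 15 -> bits=1011010110111101

Answer: 1011010110111101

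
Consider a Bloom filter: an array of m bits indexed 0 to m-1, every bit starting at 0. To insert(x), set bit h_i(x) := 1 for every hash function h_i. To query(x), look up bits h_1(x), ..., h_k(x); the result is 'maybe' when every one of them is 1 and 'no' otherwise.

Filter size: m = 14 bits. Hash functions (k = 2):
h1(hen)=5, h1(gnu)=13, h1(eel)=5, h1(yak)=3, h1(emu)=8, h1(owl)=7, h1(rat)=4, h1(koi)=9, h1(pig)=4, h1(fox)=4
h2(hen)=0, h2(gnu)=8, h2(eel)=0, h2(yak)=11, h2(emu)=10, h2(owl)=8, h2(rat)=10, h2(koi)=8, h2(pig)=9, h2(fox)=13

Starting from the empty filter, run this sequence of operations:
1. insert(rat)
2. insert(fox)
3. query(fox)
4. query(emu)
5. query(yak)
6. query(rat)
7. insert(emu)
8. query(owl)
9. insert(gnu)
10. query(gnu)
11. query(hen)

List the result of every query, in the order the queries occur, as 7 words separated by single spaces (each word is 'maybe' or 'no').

Answer: maybe no no maybe no maybe no

Derivation:
Start: bits=00000000000000
Op 1: insert rat -> sets bits 4 10 -> bits=00001000001000
Op 2: insert fox -> sets bits 4 13 -> bits=00001000001001
Op 3: query fox -> checks bit4=1, bit13=1 (all 1) -> maybe
Op 4: query emu -> checks bit8=0, bit10=1 (has a 0) -> no
Op 5: query yak -> checks bit3=0, bit11=0 (has a 0) -> no
Op 6: query rat -> checks bit4=1, bit10=1 (all 1) -> maybe
Op 7: insert emu -> sets bits 8 10 -> bits=00001000101001
Op 8: query owl -> checks bit7=0, bit8=1 (has a 0) -> no
Op 9: insert gnu -> sets bits 8 13 -> bits=00001000101001
Op 10: query gnu -> checks bit8=1, bit13=1 (all 1) -> maybe
Op 11: query hen -> checks bit0=0, bit5=0 (has a 0) -> no
Query results in order: maybe no no maybe no maybe no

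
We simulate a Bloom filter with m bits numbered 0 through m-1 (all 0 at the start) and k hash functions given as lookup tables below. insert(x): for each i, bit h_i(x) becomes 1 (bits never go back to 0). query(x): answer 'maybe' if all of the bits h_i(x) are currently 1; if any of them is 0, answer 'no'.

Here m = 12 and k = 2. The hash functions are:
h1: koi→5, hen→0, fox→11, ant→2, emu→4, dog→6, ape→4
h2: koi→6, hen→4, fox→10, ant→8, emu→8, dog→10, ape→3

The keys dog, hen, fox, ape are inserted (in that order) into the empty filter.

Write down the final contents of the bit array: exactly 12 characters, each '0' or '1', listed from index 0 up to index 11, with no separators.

Answer: 100110100011

Derivation:
Start: bits=000000000000
After insert 'dog': sets bits 6 10 -> bits=000000100010
After insert 'hen': sets bits 0 4 -> bits=100010100010
After insert 'fox': sets bits 10 11 -> bits=100010100011
After insert 'ape': sets bits 3 4 -> bits=100110100011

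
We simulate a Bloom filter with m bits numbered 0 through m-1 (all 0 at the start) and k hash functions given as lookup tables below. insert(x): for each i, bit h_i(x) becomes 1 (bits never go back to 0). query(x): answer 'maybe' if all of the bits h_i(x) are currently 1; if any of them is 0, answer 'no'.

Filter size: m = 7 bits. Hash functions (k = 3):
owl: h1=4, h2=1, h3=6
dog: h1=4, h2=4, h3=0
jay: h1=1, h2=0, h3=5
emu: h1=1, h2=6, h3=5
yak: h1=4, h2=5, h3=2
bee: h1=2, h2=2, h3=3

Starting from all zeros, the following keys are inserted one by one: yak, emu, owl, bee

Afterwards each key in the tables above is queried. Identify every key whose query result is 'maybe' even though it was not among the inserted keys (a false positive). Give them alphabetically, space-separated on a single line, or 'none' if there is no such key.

Start: bits=0000000
After insert 'yak': sets bits 2 4 5 -> bits=0010110
After insert 'emu': sets bits 1 5 6 -> bits=0110111
After insert 'owl': sets bits 1 4 6 -> bits=0110111
After insert 'bee': sets bits 2 3 -> bits=0111111
Not inserted: dog jay — query each against bits=0111111:
query dog: checks bit0=0, bit4=1 (has a 0) -> no => not a false positive
query jay: checks bit0=0, bit1=1, bit5=1 (has a 0) -> no => not a false positive
False positives (alphabetical): none

Answer: none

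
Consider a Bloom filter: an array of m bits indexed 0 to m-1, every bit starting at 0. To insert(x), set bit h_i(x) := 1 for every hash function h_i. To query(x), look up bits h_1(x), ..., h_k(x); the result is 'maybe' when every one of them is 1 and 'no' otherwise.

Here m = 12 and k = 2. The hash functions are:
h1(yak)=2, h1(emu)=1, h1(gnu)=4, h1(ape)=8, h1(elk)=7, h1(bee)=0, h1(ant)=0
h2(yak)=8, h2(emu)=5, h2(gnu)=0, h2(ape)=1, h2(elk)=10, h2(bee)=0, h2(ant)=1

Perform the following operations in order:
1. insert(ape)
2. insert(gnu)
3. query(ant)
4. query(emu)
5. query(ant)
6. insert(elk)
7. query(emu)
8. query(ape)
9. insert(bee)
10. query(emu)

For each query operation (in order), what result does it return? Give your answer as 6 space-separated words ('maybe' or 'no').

Answer: maybe no maybe no maybe no

Derivation:
Start: bits=000000000000
Op 1: insert ape -> sets bits 1 8 -> bits=010000001000
Op 2: insert gnu -> sets bits 0 4 -> bits=110010001000
Op 3: query ant -> checks bit0=1, bit1=1 (all 1) -> maybe
Op 4: query emu -> checks bit1=1, bit5=0 (has a 0) -> no
Op 5: query ant -> checks bit0=1, bit1=1 (all 1) -> maybe
Op 6: insert elk -> sets bits 7 10 -> bits=110010011010
Op 7: query emu -> checks bit1=1, bit5=0 (has a 0) -> no
Op 8: query ape -> checks bit1=1, bit8=1 (all 1) -> maybe
Op 9: insert bee -> sets bits 0 -> bits=110010011010
Op 10: query emu -> checks bit1=1, bit5=0 (has a 0) -> no
Query results in order: maybe no maybe no maybe no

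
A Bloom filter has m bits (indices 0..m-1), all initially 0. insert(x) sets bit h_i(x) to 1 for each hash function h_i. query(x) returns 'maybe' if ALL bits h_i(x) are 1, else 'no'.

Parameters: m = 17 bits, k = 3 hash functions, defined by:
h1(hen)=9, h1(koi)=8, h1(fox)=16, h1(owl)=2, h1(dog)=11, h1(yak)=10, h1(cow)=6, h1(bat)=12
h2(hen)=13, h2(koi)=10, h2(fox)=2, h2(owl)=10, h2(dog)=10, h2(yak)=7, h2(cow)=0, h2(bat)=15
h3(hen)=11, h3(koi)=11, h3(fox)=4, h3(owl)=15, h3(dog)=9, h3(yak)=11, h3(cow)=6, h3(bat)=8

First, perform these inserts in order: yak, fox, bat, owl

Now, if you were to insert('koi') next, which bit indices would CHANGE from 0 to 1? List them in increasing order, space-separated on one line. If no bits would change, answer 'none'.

Answer: none

Derivation:
Start: bits=00000000000000000
After insert 'yak': sets bits 7 10 11 -> bits=00000001001100000
After insert 'fox': sets bits 2 4 16 -> bits=00101001001100001
After insert 'bat': sets bits 8 12 15 -> bits=00101001101110011
After insert 'owl': sets bits 2 10 15 -> bits=00101001101110011
insert 'koi' would touch bits 8 10 11; currently bit8=1, bit10=1, bit11=1
Bits that are 0 among those (would change 0->1): none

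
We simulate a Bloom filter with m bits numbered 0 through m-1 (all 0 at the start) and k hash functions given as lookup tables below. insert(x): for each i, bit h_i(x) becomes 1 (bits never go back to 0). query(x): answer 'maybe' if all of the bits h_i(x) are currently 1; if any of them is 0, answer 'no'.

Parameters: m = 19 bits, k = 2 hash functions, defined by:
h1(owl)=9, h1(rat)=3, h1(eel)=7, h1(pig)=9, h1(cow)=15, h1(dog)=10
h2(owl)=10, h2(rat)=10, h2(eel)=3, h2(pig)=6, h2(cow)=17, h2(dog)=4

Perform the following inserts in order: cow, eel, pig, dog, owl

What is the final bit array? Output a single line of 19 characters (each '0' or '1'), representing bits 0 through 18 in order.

Start: bits=0000000000000000000
After insert 'cow': sets bits 15 17 -> bits=0000000000000001010
After insert 'eel': sets bits 3 7 -> bits=0001000100000001010
After insert 'pig': sets bits 6 9 -> bits=0001001101000001010
After insert 'dog': sets bits 4 10 -> bits=0001101101100001010
After insert 'owl': sets bits 9 10 -> bits=0001101101100001010

Answer: 0001101101100001010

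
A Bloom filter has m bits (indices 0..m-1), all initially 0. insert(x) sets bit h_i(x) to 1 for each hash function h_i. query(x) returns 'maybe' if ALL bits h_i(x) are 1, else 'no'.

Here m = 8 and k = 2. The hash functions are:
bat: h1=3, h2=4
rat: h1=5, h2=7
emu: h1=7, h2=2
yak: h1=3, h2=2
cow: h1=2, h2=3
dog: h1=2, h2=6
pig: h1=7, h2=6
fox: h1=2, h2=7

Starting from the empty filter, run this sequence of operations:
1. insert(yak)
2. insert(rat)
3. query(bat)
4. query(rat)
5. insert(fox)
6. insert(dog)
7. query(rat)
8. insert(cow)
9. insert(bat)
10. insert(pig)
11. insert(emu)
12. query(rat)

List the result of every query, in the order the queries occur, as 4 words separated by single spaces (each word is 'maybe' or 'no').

Start: bits=00000000
Op 1: insert yak -> sets bits 2 3 -> bits=00110000
Op 2: insert rat -> sets bits 5 7 -> bits=00110101
Op 3: query bat -> checks bit3=1, bit4=0 (has a 0) -> no
Op 4: query rat -> checks bit5=1, bit7=1 (all 1) -> maybe
Op 5: insert fox -> sets bits 2 7 -> bits=00110101
Op 6: insert dog -> sets bits 2 6 -> bits=00110111
Op 7: query rat -> checks bit5=1, bit7=1 (all 1) -> maybe
Op 8: insert cow -> sets bits 2 3 -> bits=00110111
Op 9: insert bat -> sets bits 3 4 -> bits=00111111
Op 10: insert pig -> sets bits 6 7 -> bits=00111111
Op 11: insert emu -> sets bits 2 7 -> bits=00111111
Op 12: query rat -> checks bit5=1, bit7=1 (all 1) -> maybe
Query results in order: no maybe maybe maybe

Answer: no maybe maybe maybe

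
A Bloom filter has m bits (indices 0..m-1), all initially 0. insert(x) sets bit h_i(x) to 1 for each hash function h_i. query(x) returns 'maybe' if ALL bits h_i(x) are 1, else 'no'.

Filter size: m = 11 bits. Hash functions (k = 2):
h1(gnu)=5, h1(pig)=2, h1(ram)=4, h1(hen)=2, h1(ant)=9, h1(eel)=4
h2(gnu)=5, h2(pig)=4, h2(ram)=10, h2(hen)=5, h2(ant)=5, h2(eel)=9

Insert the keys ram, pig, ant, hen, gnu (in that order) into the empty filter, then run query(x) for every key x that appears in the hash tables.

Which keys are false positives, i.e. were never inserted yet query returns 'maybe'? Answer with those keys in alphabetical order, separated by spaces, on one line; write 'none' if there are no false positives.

Answer: eel

Derivation:
Start: bits=00000000000
After insert 'ram': sets bits 4 10 -> bits=00001000001
After insert 'pig': sets bits 2 4 -> bits=00101000001
After insert 'ant': sets bits 5 9 -> bits=00101100011
After insert 'hen': sets bits 2 5 -> bits=00101100011
After insert 'gnu': sets bits 5 -> bits=00101100011
Not inserted: eel — query each against bits=00101100011:
query eel: checks bit4=1, bit9=1 (all 1) -> maybe => FALSE POSITIVE
False positives (alphabetical): eel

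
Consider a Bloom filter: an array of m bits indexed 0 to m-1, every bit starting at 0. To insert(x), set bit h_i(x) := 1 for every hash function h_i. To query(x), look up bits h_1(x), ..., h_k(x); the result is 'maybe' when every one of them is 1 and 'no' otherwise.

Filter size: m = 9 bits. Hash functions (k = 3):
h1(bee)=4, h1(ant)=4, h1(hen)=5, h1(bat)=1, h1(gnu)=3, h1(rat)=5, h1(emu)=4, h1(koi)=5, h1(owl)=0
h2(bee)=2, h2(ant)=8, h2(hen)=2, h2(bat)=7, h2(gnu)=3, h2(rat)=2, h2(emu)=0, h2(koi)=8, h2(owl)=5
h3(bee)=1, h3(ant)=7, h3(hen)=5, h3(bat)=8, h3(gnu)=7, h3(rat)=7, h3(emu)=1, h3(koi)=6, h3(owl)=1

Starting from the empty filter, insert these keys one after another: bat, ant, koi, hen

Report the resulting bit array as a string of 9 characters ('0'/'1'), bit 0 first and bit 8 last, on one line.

Start: bits=000000000
After insert 'bat': sets bits 1 7 8 -> bits=010000011
After insert 'ant': sets bits 4 7 8 -> bits=010010011
After insert 'koi': sets bits 5 6 8 -> bits=010011111
After insert 'hen': sets bits 2 5 -> bits=011011111

Answer: 011011111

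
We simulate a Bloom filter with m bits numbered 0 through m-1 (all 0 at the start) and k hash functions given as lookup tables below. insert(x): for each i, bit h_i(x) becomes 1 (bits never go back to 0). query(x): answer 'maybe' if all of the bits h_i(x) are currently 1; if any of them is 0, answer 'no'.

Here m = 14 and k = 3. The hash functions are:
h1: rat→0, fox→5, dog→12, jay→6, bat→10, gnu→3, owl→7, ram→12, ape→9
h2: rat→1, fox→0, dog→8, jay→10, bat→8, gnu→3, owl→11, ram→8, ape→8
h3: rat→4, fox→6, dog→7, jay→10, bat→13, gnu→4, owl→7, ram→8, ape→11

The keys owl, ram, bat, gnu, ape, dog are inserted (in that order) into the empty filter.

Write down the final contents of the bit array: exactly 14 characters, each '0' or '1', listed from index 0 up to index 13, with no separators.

Answer: 00011001111111

Derivation:
Start: bits=00000000000000
After insert 'owl': sets bits 7 11 -> bits=00000001000100
After insert 'ram': sets bits 8 12 -> bits=00000001100110
After insert 'bat': sets bits 8 10 13 -> bits=00000001101111
After insert 'gnu': sets bits 3 4 -> bits=00011001101111
After insert 'ape': sets bits 8 9 11 -> bits=00011001111111
After insert 'dog': sets bits 7 8 12 -> bits=00011001111111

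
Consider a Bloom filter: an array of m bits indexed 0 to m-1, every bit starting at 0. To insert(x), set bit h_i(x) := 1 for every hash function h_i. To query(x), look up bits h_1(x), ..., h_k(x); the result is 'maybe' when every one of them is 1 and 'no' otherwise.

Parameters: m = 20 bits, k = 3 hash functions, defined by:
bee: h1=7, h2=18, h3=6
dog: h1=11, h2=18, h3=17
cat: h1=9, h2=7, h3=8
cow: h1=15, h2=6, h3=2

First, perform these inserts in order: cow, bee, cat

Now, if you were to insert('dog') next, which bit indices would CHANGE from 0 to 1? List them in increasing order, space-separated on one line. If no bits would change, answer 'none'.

Answer: 11 17

Derivation:
Start: bits=00000000000000000000
After insert 'cow': sets bits 2 6 15 -> bits=00100010000000010000
After insert 'bee': sets bits 6 7 18 -> bits=00100011000000010010
After insert 'cat': sets bits 7 8 9 -> bits=00100011110000010010
insert 'dog' would touch bits 11 17 18; currently bit11=0, bit17=0, bit18=1
Bits that are 0 among those (would change 0->1): 11 17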